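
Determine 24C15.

1307504

C(24,15) = C(24,9) by symmetry.
C(24,9) = (24·23·22·21·20·19·18·17·16) / 9! = 474467051520 / 362880 = 1307504.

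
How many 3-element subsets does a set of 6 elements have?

20

C(6,3) = (6·5·4) / 3! = 120 / 6 = 20.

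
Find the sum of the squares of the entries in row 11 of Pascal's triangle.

By Vandermonde's identity, Σ C(11,r)² = C(22,11) = 705432.

705432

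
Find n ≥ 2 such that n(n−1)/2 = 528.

n(n−1)/2 = 528 ⇒ n(n−1) = 1056. Since 33·32 = 1056, n = 33.

33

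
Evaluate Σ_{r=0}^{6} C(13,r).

4096

1 + 13 + 78 + 286 + 715 + 1287 + 1716 = 4096.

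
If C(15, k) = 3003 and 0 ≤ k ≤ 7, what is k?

5

C(15,k) increases on 0 ≤ k ≤ 7. C(15,4) = 1365 and C(15,5) = 3003, so k = 5.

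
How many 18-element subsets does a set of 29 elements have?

C(29,18) = C(29,11) by symmetry.
C(29,11) = (29·28·27·26·25·24·23·22·21·20·19) / 11! = 1381013105472000 / 39916800 = 34597290.

34597290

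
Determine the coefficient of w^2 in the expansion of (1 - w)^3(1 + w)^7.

Coefficient of w^2 = Σ_{j} C(3,j)·(-1)^j·C(7,2-j)·1^(2-j) for j from 0 to 2.
= 21 + (-21) + 3 = 3.

3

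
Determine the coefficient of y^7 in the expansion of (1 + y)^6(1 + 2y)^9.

148626

Coefficient of y^7 = Σ_{j} C(6,j)·1^j·C(9,7-j)·2^(7-j) for j from 0 to 6.
= 4608 + 32256 + 60480 + 40320 + 10080 + 864 + 18 = 148626.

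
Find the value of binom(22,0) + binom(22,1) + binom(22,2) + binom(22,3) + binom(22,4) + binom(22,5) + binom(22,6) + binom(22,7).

280600

1 + 22 + 231 + 1540 + 7315 + 26334 + 74613 + 170544 = 280600.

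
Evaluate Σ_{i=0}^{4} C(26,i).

17902

1 + 26 + 325 + 2600 + 14950 = 17902.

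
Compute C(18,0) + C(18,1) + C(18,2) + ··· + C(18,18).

The entries of row 18 sum to 2^18 = 262144.

262144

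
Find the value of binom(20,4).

4845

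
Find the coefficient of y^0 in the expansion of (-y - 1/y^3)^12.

General term: C(12,j)·(-y)^j·(-1/y^3)^(12-j), with y-exponent 1j − 3(12−j) = 4j − 36.
Set 4j − 36 = 0: j = 9.
C(12,9) = 220; (-1)^9 = -1; (-1)^3 = -1.
Coefficient = 220 · (-1) · (-1) = 220.

220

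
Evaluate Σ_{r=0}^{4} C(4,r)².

70

Σ C(4,r)² is the coefficient of x^4 in (1+x)^4(1+x)^4 = (1+x)^8, i.e. C(8,4) = 70.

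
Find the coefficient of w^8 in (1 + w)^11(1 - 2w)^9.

Coefficient of w^8 = Σ_{j} C(11,j)·1^j·C(9,8-j)·(-2)^(8-j) for j from 0 to 8.
= 2304 + (-50688) + 295680 + (-665280) + 665280 + (-310464) + 66528 + (-5940) + 165 = -2415.

-2415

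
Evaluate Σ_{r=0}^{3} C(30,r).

1 + 30 + 435 + 4060 = 4526.

4526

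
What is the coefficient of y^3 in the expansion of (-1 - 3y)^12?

5940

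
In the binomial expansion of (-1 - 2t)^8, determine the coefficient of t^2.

112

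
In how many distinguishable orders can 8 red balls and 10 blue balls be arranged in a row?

43758

Choose positions for the red balls: C(18,8) = 43758.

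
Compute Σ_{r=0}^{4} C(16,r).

2517

1 + 16 + 120 + 560 + 1820 = 2517.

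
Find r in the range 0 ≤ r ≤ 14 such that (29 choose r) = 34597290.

11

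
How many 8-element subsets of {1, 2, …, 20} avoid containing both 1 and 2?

107406

All 8-subsets: C(20,8) = 125970. Those containing both fixed elements: C(18,6) = 18564.
125970 − 18564 = 107406.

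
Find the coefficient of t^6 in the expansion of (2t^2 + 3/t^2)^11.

3421440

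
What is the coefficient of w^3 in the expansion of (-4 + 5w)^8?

-7168000

The general term is C(8,j)·(-4)^j·(5w)^(8-j); the w^3 term has j = 5.
C(8,5) = 56.
Coefficient = C(8,5) · (-4)^5 · 5^3 = 56 · (-1024) · 125 = -7168000.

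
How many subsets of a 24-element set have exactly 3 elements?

2024

Choose the 3 positions: C(24,3) = 2024.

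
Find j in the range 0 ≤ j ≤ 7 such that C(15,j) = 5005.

6

C(15,j) increases on 0 ≤ j ≤ 7. C(15,5) = 3003 and C(15,6) = 5005, so j = 6.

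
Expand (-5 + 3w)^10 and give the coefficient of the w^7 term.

-32805000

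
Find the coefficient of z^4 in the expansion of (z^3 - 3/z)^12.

3247695

General term: C(12,j)·(z^3)^j·(-3/z)^(12-j), with z-exponent 3j − 1(12−j) = 4j − 12.
Set 4j − 12 = 4: j = 4.
C(12,4) = 495; 1^4 = 1; (-3)^8 = 6561.
Coefficient = 495 · 1 · 6561 = 3247695.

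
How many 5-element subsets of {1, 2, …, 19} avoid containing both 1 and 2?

All 5-subsets: C(19,5) = 11628. Those containing both fixed elements: C(17,3) = 680.
11628 − 680 = 10948.

10948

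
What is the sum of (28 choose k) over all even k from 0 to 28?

134217728

Even-k terms of row 28 sum to 2^27 = 134217728.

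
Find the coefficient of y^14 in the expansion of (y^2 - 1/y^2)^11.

55

General term: C(11,j)·(y^2)^j·(-1/y^2)^(11-j), with y-exponent 2j − 2(11−j) = 4j − 22.
Set 4j − 22 = 14: j = 9.
C(11,9) = 55; 1^9 = 1; (-1)^2 = 1.
Coefficient = 55 · 1 · 1 = 55.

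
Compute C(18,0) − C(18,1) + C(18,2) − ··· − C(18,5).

-6188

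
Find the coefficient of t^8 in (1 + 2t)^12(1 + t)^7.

Coefficient of t^8 = Σ_{j} C(12,j)·2^j·C(7,8-j)·1^(8-j) for j from 1 to 8.
= 24 + 1848 + 36960 + 277200 + 887040 + 1241856 + 709632 + 126720 = 3281280.

3281280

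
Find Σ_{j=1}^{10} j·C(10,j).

5120

Since j·C(10,j) = 10·C(9,j−1), the sum is 10·2^9 = 10·512 = 5120.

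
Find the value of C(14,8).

C(14,8) = C(14,6) by symmetry.
C(14,6) = (14·13·12·11·10·9) / 6! = 2162160 / 720 = 3003.

3003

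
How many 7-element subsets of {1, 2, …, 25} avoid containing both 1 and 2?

447051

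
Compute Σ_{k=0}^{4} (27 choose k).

1 + 27 + 351 + 2925 + 17550 = 20854.

20854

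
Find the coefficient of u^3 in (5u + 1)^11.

The general term is C(11,j)·(5u)^j·(1)^(11-j); the u^3 term has j = 3.
C(11,3) = 165.
Coefficient = C(11,3) · 5^3 = 165 · 125 = 20625.

20625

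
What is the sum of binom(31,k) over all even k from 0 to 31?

1073741824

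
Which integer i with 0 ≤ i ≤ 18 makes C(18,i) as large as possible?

9

C(18,i) is maximized at i = 18/2 = 9.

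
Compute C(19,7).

C(19,7) = (19·18·17·16·15·14·13) / 7! = 253955520 / 5040 = 50388.

50388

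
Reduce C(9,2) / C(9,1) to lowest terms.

4

C(n,k+1)/C(n,k) = (n−k)/(k+1) = (9−1)/(1+1) = 8/2 = 4.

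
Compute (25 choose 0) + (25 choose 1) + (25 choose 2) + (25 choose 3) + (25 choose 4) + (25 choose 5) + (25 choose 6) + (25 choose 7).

726206

1 + 25 + 300 + 2300 + 12650 + 53130 + 177100 + 480700 = 726206.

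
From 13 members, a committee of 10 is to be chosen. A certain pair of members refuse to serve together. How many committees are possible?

121

All 10-subsets: C(13,10) = 286. Those containing both fixed elements: C(11,8) = 165.
286 − 165 = 121.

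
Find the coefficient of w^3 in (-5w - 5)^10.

1171875000

The general term is C(10,j)·(-5w)^j·(-5)^(10-j); the w^3 term has j = 3.
C(10,3) = 120.
Coefficient = C(10,3) · (-5)^3 · (-5)^7 = 120 · (-125) · (-78125) = 1171875000.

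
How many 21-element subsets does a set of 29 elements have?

C(29,21) = C(29,8) by symmetry.
C(29,8) = (29·28·27·26·25·24·23·22) / 8! = 173059286400 / 40320 = 4292145.

4292145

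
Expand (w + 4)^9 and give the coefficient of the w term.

The general term is C(9,j)·(w)^j·(4)^(9-j); the w^1 term has j = 1.
C(9,1) = 9.
Coefficient = C(9,1) · 4^8 = 9 · 65536 = 589824.

589824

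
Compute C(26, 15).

7726160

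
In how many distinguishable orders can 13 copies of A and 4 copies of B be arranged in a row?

Choose positions for the A's: C(17,13) = 2380.

2380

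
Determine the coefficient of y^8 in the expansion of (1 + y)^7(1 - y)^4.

Coefficient of y^8 = Σ_{j} C(7,j)·1^j·C(4,8-j)·(-1)^(8-j) for j from 4 to 7.
= 35 + (-84) + 42 + (-4) = -11.

-11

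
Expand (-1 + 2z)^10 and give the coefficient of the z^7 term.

-15360

The general term is C(10,j)·(-1)^j·(2z)^(10-j); the z^7 term has j = 3.
C(10,3) = 120.
Coefficient = C(10,3) · (-1)^3 · 2^7 = 120 · (-1) · 128 = -15360.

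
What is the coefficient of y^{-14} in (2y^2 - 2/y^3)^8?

7168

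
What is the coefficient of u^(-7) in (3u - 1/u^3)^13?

-8444007

General term: C(13,j)·(3u)^j·(-1/u^3)^(13-j), with u-exponent 1j − 3(13−j) = 4j − 39.
Set 4j − 39 = -7: j = 8.
C(13,8) = 1287; 3^8 = 6561; (-1)^5 = -1.
Coefficient = 1287 · 6561 · (-1) = -8444007.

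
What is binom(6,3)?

C(6,3) = (6·5·4) / 3! = 120 / 6 = 20.

20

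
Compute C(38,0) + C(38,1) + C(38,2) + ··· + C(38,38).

The entries of row 38 sum to 2^38 = 274877906944.

274877906944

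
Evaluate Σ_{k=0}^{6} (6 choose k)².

Σ C(6,k)² is the coefficient of x^6 in (1+x)^6(1+x)^6 = (1+x)^12, i.e. C(12,6) = 924.

924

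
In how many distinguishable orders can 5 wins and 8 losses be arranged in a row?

1287

Choose positions for the wins: C(13,5) = 1287.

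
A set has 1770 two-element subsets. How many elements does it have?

60

n(n−1)/2 = 1770 ⇒ n(n−1) = 3540. Since 60·59 = 3540, n = 60.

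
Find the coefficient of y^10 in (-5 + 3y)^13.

The general term is C(13,j)·(-5)^j·(3y)^(13-j); the y^10 term has j = 3.
C(13,3) = 286.
Coefficient = C(13,3) · (-5)^3 · 3^10 = 286 · (-125) · 59049 = -2111001750.

-2111001750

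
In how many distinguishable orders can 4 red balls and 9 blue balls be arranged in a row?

Choose positions for the red balls: C(13,4) = 715.

715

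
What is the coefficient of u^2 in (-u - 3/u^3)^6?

18

General term: C(6,j)·(-u)^j·(-3/u^3)^(6-j), with u-exponent 1j − 3(6−j) = 4j − 18.
Set 4j − 18 = 2: j = 5.
C(6,5) = 6; (-1)^5 = -1; (-3)^1 = -3.
Coefficient = 6 · (-1) · (-3) = 18.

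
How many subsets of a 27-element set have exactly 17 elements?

8436285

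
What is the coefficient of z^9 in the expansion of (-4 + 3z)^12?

-277136640

The general term is C(12,j)·(-4)^j·(3z)^(12-j); the z^9 term has j = 3.
C(12,3) = 220.
Coefficient = C(12,3) · (-4)^3 · 3^9 = 220 · (-64) · 19683 = -277136640.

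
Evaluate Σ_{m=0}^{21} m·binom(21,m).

22020096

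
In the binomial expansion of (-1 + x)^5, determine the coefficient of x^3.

10

The general term is C(5,j)·(-1)^j·(x)^(5-j); the x^3 term has j = 2.
C(5,2) = 10.
Coefficient = C(5,2) = 10.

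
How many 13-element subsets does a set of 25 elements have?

C(25,13) = C(25,12) by symmetry.
C(25,12) = (25·24·23·22·21·20·19·18·17·16·15·14) / 12! = 2490952020480000 / 479001600 = 5200300.

5200300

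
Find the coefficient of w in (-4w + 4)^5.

The general term is C(5,j)·(-4w)^j·(4)^(5-j); the w^1 term has j = 1.
C(5,1) = 5.
Coefficient = C(5,1) · (-4)^1 · 4^4 = 5 · (-4) · 256 = -5120.

-5120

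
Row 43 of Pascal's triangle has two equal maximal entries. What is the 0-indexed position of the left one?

For odd n = 43, C(43,r) peaks at r = (n−1)/2 and (n+1)/2; the smaller is 21.

21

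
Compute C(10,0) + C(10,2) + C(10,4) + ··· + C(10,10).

512

Even-r terms of row 10 sum to 2^9 = 512.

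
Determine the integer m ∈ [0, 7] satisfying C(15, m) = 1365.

C(15,m) increases on 0 ≤ m ≤ 7. C(15,3) = 455 and C(15,4) = 1365, so m = 4.

4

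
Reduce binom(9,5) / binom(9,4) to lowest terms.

C(n,k+1)/C(n,k) = (n−k)/(k+1) = (9−4)/(4+1) = 5/5 = 1.

1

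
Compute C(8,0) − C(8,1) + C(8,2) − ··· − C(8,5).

-21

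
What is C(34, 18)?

2203961430

C(34,18) = C(34,16) by symmetry.
C(34,16) = (34·33·32·31·30·29·28·27·26·25·24·23·22·21·20·19) / 16! = 46113021921146019840000 / 20922789888000 = 2203961430.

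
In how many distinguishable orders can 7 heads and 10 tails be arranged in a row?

19448

Choose positions for the heads: C(17,7) = 19448.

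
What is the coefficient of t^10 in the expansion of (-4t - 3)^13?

The general term is C(13,j)·(-4t)^j·(-3)^(13-j); the t^10 term has j = 10.
C(13,10) = 286.
Coefficient = C(13,10) · (-4)^10 · (-3)^3 = 286 · 1048576 · (-27) = -8097103872.

-8097103872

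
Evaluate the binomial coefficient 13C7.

C(13,7) = C(13,6) by symmetry.
C(13,6) = (13·12·11·10·9·8) / 6! = 1235520 / 720 = 1716.

1716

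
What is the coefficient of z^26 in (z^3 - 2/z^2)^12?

General term: C(12,j)·(z^3)^j·(-2/z^2)^(12-j), with z-exponent 3j − 2(12−j) = 5j − 24.
Set 5j − 24 = 26: j = 10.
C(12,10) = 66; 1^10 = 1; (-2)^2 = 4.
Coefficient = 66 · 1 · 4 = 264.

264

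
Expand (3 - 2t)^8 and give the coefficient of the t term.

The general term is C(8,j)·(3)^j·(-2t)^(8-j); the t^1 term has j = 7.
C(8,7) = 8.
Coefficient = C(8,7) · 3^7 · (-2)^1 = 8 · 2187 · (-2) = -34992.

-34992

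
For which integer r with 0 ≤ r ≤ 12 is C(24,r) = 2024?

3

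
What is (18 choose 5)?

C(18,5) = (18·17·16·15·14) / 5! = 1028160 / 120 = 8568.

8568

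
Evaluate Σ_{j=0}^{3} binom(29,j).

4090

1 + 29 + 406 + 3654 = 4090.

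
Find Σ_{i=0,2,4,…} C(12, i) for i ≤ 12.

Half of (1+1)^12 + (1−1)^12 gives the even-index sum: 2^11 = 2048.

2048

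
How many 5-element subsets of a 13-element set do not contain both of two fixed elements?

All 5-subsets: C(13,5) = 1287. Those containing both fixed elements: C(11,3) = 165.
1287 − 165 = 1122.

1122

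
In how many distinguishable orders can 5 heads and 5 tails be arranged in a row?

252

Choose positions for the heads: C(10,5) = 252.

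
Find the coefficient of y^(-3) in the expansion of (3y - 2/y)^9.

145152

General term: C(9,j)·(3y)^j·(-2/y)^(9-j), with y-exponent 1j − 1(9−j) = 2j − 9.
Set 2j − 9 = -3: j = 3.
C(9,3) = 84; 3^3 = 27; (-2)^6 = 64.
Coefficient = 84 · 27 · 64 = 145152.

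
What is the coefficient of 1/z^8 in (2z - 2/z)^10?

-10240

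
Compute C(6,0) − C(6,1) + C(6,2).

10

The partial alternating sum Σ_{k=0}^{2} (−1)^k C(6,k) = (−1)^2 C(5,2) = 10.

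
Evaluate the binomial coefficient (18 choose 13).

C(18,13) = C(18,5) by symmetry.
C(18,5) = (18·17·16·15·14) / 5! = 1028160 / 120 = 8568.

8568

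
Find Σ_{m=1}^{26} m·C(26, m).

Differentiating (1+x)^26 and setting x=1: Σ m·C(26,m) = 26·2^25 = 872415232.

872415232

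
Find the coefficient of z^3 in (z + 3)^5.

The general term is C(5,j)·(z)^j·(3)^(5-j); the z^3 term has j = 3.
C(5,3) = 10.
Coefficient = C(5,3) · 3^2 = 10 · 9 = 90.

90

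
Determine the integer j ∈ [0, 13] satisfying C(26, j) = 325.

C(26,j) increases on 0 ≤ j ≤ 13. C(26,1) = 26 and C(26,2) = 325, so j = 2.

2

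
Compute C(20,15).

15504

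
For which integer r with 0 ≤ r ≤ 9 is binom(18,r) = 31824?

7

C(18,r) increases on 0 ≤ r ≤ 9. C(18,6) = 18564 and C(18,7) = 31824, so r = 7.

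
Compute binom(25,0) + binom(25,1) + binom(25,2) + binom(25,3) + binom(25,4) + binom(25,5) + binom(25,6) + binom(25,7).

1 + 25 + 300 + 2300 + 12650 + 53130 + 177100 + 480700 = 726206.

726206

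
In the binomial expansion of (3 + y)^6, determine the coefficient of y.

The general term is C(6,j)·(3)^j·(y)^(6-j); the y^1 term has j = 5.
C(6,5) = 6.
Coefficient = C(6,5) · 3^5 = 6 · 243 = 1458.

1458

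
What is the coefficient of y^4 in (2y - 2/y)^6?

-384

General term: C(6,j)·(2y)^j·(-2/y)^(6-j), with y-exponent 1j − 1(6−j) = 2j − 6.
Set 2j − 6 = 4: j = 5.
C(6,5) = 6; 2^5 = 32; (-2)^1 = -2.
Coefficient = 6 · 32 · (-2) = -384.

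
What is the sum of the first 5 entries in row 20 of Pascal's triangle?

1 + 20 + 190 + 1140 + 4845 = 6196.

6196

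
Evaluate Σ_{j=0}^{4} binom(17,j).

3214

1 + 17 + 136 + 680 + 2380 = 3214.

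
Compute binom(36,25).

600805296

C(36,25) = C(36,11) by symmetry.
C(36,11) = (36·35·34·33·32·31·30·29·28·27·26) / 11! = 23982224839372800 / 39916800 = 600805296.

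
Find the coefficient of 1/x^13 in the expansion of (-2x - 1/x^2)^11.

-1320

General term: C(11,j)·(-2x)^j·(-1/x^2)^(11-j), with x-exponent 1j − 2(11−j) = 3j − 22.
Set 3j − 22 = -13: j = 3.
C(11,3) = 165; (-2)^3 = -8; (-1)^8 = 1.
Coefficient = 165 · (-8) · 1 = -1320.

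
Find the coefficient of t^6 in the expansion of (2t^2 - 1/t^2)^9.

-5376

General term: C(9,j)·(2t^2)^j·(-1/t^2)^(9-j), with t-exponent 2j − 2(9−j) = 4j − 18.
Set 4j − 18 = 6: j = 6.
C(9,6) = 84; 2^6 = 64; (-1)^3 = -1.
Coefficient = 84 · 64 · (-1) = -5376.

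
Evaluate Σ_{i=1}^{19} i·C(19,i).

Since i·C(19,i) = 19·C(18,i−1), the sum is 19·2^18 = 19·262144 = 4980736.

4980736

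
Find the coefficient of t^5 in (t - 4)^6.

-24

The general term is C(6,j)·(t)^j·(-4)^(6-j); the t^5 term has j = 5.
C(6,5) = 6.
Coefficient = C(6,5) · (-4)^1 = 6 · (-4) = -24.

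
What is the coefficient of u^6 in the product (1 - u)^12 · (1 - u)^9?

Coefficient of u^6 = Σ_{j} C(12,j)·(-1)^j·C(9,6-j)·(-1)^(6-j) for j from 0 to 6.
= 84 + 1512 + 8316 + 18480 + 17820 + 7128 + 924 = 54264.

54264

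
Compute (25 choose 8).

1081575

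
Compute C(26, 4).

C(26,4) = (26·25·24·23) / 4! = 358800 / 24 = 14950.

14950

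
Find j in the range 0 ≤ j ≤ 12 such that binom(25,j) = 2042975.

C(25,j) increases on 0 ≤ j ≤ 12. C(25,8) = 1081575 and C(25,9) = 2042975, so j = 9.

9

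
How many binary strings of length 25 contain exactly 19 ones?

177100

Choose the 19 positions: C(25,19) = 177100.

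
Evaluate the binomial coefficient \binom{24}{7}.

346104

C(24,7) = (24·23·22·21·20·19·18) / 7! = 1744364160 / 5040 = 346104.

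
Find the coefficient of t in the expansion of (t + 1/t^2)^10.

120

General term: C(10,j)·(t)^j·(1/t^2)^(10-j), with t-exponent 1j − 2(10−j) = 3j − 20.
Set 3j − 20 = 1: j = 7.
C(10,7) = 120; 1^7 = 1; 1^3 = 1.
Coefficient = 120 · 1 · 1 = 120.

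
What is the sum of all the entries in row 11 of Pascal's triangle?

2048

Setting x = 1 in (1+x)^11 gives Σ C(11,r) = 2^11 = 2048.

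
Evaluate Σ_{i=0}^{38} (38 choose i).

274877906944

Setting x = 1 in (1+x)^38 gives Σ C(38,i) = 2^38 = 274877906944.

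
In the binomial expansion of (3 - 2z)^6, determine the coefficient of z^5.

-576

The general term is C(6,j)·(3)^j·(-2z)^(6-j); the z^5 term has j = 1.
C(6,1) = 6.
Coefficient = C(6,1) · 3^1 · (-2)^5 = 6 · 3 · (-32) = -576.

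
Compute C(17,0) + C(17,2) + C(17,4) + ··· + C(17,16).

Even-r terms of row 17 sum to 2^16 = 65536.

65536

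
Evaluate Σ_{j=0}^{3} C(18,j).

988

1 + 18 + 153 + 816 = 988.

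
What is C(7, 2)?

21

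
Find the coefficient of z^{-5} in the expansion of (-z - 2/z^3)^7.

-280

General term: C(7,j)·(-z)^j·(-2/z^3)^(7-j), with z-exponent 1j − 3(7−j) = 4j − 21.
Set 4j − 21 = -5: j = 4.
C(7,4) = 35; (-1)^4 = 1; (-2)^3 = -8.
Coefficient = 35 · 1 · (-8) = -280.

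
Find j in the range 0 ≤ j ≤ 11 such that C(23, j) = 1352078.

11

C(23,j) increases on 0 ≤ j ≤ 11. C(23,10) = 1144066 and C(23,11) = 1352078, so j = 11.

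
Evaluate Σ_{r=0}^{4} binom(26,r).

17902

1 + 26 + 325 + 2600 + 14950 = 17902.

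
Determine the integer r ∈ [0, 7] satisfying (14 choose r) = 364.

3

C(14,r) increases on 0 ≤ r ≤ 7. C(14,2) = 91 and C(14,3) = 364, so r = 3.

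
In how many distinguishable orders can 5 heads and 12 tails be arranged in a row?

6188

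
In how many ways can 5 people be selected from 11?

462

This is C(11,5) = 462.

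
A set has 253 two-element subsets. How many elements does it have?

n(n−1)/2 = 253 ⇒ n(n−1) = 506. Since 23·22 = 506, n = 23.

23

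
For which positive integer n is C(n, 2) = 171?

19

n(n−1)/2 = 171 ⇒ n(n−1) = 342. Since 19·18 = 342, n = 19.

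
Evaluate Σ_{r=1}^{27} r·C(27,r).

1811939328

Since r·C(27,r) = 27·C(26,r−1), the sum is 27·2^26 = 27·67108864 = 1811939328.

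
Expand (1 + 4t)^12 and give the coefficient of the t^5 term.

811008

The general term is C(12,j)·(1)^j·(4t)^(12-j); the t^5 term has j = 7.
C(12,7) = 792.
Coefficient = C(12,7) · 4^5 = 792 · 1024 = 811008.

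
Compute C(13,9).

715

C(13,9) = C(13,4) by symmetry.
C(13,4) = (13·12·11·10) / 4! = 17160 / 24 = 715.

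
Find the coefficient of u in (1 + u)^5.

5

The general term is C(5,j)·(1)^j·(u)^(5-j); the u^1 term has j = 4.
C(5,4) = 5.
Coefficient = C(5,4) = 5.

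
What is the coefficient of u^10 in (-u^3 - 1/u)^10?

General term: C(10,j)·(-u^3)^j·(-1/u)^(10-j), with u-exponent 3j − 1(10−j) = 4j − 10.
Set 4j − 10 = 10: j = 5.
C(10,5) = 252; (-1)^5 = -1; (-1)^5 = -1.
Coefficient = 252 · (-1) · (-1) = 252.

252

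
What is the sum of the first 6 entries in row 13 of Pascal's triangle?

2380

1 + 13 + 78 + 286 + 715 + 1287 = 2380.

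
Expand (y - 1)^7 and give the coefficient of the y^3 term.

The general term is C(7,j)·(y)^j·(-1)^(7-j); the y^3 term has j = 3.
C(7,3) = 35.
Coefficient = C(7,3) = 35.

35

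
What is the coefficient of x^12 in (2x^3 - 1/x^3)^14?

-1025024

General term: C(14,j)·(2x^3)^j·(-1/x^3)^(14-j), with x-exponent 3j − 3(14−j) = 6j − 42.
Set 6j − 42 = 12: j = 9.
C(14,9) = 2002; 2^9 = 512; (-1)^5 = -1.
Coefficient = 2002 · 512 · (-1) = -1025024.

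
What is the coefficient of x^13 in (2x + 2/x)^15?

491520

General term: C(15,j)·(2x)^j·(2/x)^(15-j), with x-exponent 1j − 1(15−j) = 2j − 15.
Set 2j − 15 = 13: j = 14.
C(15,14) = 15; 2^14 = 16384; 2^1 = 2.
Coefficient = 15 · 16384 · 2 = 491520.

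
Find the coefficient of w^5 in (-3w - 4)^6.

5832

The general term is C(6,j)·(-3w)^j·(-4)^(6-j); the w^5 term has j = 5.
C(6,5) = 6.
Coefficient = C(6,5) · (-3)^5 · (-4)^1 = 6 · (-243) · (-4) = 5832.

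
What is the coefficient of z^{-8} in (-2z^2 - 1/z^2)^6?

12

General term: C(6,j)·(-2z^2)^j·(-1/z^2)^(6-j), with z-exponent 2j − 2(6−j) = 4j − 12.
Set 4j − 12 = -8: j = 1.
C(6,1) = 6; (-2)^1 = -2; (-1)^5 = -1.
Coefficient = 6 · (-2) · (-1) = 12.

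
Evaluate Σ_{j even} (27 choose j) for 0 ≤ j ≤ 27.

67108864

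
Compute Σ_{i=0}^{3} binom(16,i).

697

1 + 16 + 120 + 560 = 697.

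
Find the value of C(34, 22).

C(34,22) = C(34,12) by symmetry.
C(34,12) = (34·33·32·31·30·29·28·27·26·25·24·23) / 12! = 262662462526464000 / 479001600 = 548354040.

548354040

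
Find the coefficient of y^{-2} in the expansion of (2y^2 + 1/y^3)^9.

4032

General term: C(9,j)·(2y^2)^j·(1/y^3)^(9-j), with y-exponent 2j − 3(9−j) = 5j − 27.
Set 5j − 27 = -2: j = 5.
C(9,5) = 126; 2^5 = 32; 1^4 = 1.
Coefficient = 126 · 32 · 1 = 4032.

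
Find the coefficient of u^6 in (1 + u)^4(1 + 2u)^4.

248

Coefficient of u^6 = Σ_{j} C(4,j)·1^j·C(4,6-j)·2^(6-j) for j from 2 to 4.
= 96 + 128 + 24 = 248.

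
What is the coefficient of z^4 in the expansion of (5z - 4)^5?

-12500

The general term is C(5,j)·(5z)^j·(-4)^(5-j); the z^4 term has j = 4.
C(5,4) = 5.
Coefficient = C(5,4) · 5^4 · (-4)^1 = 5 · 625 · (-4) = -12500.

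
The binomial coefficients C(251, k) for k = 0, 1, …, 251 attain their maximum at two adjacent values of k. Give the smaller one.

For odd n = 251, C(251,k) peaks at k = (n−1)/2 and (n+1)/2; the smaller is 125.

125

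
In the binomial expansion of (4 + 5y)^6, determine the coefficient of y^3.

The general term is C(6,j)·(4)^j·(5y)^(6-j); the y^3 term has j = 3.
C(6,3) = 20.
Coefficient = C(6,3) · 4^3 · 5^3 = 20 · 64 · 125 = 160000.

160000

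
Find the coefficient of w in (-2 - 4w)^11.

The general term is C(11,j)·(-2)^j·(-4w)^(11-j); the w^1 term has j = 10.
C(11,10) = 11.
Coefficient = C(11,10) · (-2)^10 · (-4)^1 = 11 · 1024 · (-4) = -45056.

-45056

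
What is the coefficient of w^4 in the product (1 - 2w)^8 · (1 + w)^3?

Coefficient of w^4 = Σ_{j} C(8,j)·(-2)^j·C(3,4-j)·1^(4-j) for j from 1 to 4.
= (-16) + 336 + (-1344) + 1120 = 96.

96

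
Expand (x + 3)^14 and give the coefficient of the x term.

The general term is C(14,j)·(x)^j·(3)^(14-j); the x^1 term has j = 1.
C(14,1) = 14.
Coefficient = C(14,1) · 3^13 = 14 · 1594323 = 22320522.

22320522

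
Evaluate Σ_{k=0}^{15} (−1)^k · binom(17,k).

The partial alternating sum Σ_{k=0}^{15} (−1)^k C(17,k) = (−1)^15 C(16,15) = -16.

-16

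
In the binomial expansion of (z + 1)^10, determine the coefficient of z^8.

The general term is C(10,j)·(z)^j·(1)^(10-j); the z^8 term has j = 8.
C(10,8) = 45.
Coefficient = C(10,8) = 45.

45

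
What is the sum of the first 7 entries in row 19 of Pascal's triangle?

43796

1 + 19 + 171 + 969 + 3876 + 11628 + 27132 = 43796.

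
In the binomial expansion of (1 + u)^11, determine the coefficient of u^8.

165

The general term is C(11,j)·(1)^j·(u)^(11-j); the u^8 term has j = 3.
C(11,3) = 165.
Coefficient = C(11,3) = 165.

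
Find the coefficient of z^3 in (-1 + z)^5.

10

The general term is C(5,j)·(-1)^j·(z)^(5-j); the z^3 term has j = 2.
C(5,2) = 10.
Coefficient = C(5,2) = 10.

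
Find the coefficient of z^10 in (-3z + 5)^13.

The general term is C(13,j)·(-3z)^j·(5)^(13-j); the z^10 term has j = 10.
C(13,10) = 286.
Coefficient = C(13,10) · (-3)^10 · 5^3 = 286 · 59049 · 125 = 2111001750.

2111001750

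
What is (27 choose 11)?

C(27,11) = (27·26·25·24·23·22·21·20·19·18·17) / 11! = 520431047136000 / 39916800 = 13037895.

13037895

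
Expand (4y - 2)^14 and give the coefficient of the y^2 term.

5963776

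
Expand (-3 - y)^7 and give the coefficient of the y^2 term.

The general term is C(7,j)·(-3)^j·(-y)^(7-j); the y^2 term has j = 5.
C(7,5) = 21.
Coefficient = C(7,5) · (-3)^5 = 21 · (-243) = -5103.

-5103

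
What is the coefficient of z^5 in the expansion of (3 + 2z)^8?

The general term is C(8,j)·(3)^j·(2z)^(8-j); the z^5 term has j = 3.
C(8,3) = 56.
Coefficient = C(8,3) · 3^3 · 2^5 = 56 · 27 · 32 = 48384.

48384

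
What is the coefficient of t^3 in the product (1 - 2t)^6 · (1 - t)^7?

-867

Coefficient of t^3 = Σ_{j} C(6,j)·(-2)^j·C(7,3-j)·(-1)^(3-j) for j from 0 to 3.
= (-35) + (-252) + (-420) + (-160) = -867.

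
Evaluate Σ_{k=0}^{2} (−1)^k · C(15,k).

91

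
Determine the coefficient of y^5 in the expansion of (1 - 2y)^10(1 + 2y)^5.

-32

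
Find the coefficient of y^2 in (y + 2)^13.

159744

The general term is C(13,j)·(y)^j·(2)^(13-j); the y^2 term has j = 2.
C(13,2) = 78.
Coefficient = C(13,2) · 2^11 = 78 · 2048 = 159744.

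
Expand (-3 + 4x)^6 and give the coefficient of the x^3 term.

-34560

The general term is C(6,j)·(-3)^j·(4x)^(6-j); the x^3 term has j = 3.
C(6,3) = 20.
Coefficient = C(6,3) · (-3)^3 · 4^3 = 20 · (-27) · 64 = -34560.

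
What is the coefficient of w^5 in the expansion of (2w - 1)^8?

-1792

The general term is C(8,j)·(2w)^j·(-1)^(8-j); the w^5 term has j = 5.
C(8,5) = 56.
Coefficient = C(8,5) · 2^5 · (-1)^3 = 56 · 32 · (-1) = -1792.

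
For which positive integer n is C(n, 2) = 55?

11

n(n−1)/2 = 55 ⇒ n(n−1) = 110. Since 11·10 = 110, n = 11.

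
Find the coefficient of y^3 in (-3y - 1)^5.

-270

The general term is C(5,j)·(-3y)^j·(-1)^(5-j); the y^3 term has j = 3.
C(5,3) = 10.
Coefficient = C(5,3) · (-3)^3 = 10 · (-27) = -270.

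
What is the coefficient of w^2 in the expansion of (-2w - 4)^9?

-2359296

The general term is C(9,j)·(-2w)^j·(-4)^(9-j); the w^2 term has j = 2.
C(9,2) = 36.
Coefficient = C(9,2) · (-2)^2 · (-4)^7 = 36 · 4 · (-16384) = -2359296.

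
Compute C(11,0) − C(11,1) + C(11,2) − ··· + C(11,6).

210

The partial alternating sum Σ_{k=0}^{6} (−1)^k C(11,k) = (−1)^6 C(10,6) = 210.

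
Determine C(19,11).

75582

C(19,11) = C(19,8) by symmetry.
C(19,8) = (19·18·17·16·15·14·13·12) / 8! = 3047466240 / 40320 = 75582.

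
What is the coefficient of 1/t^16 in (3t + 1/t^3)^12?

General term: C(12,j)·(3t)^j·(1/t^3)^(12-j), with t-exponent 1j − 3(12−j) = 4j − 36.
Set 4j − 36 = -16: j = 5.
C(12,5) = 792; 3^5 = 243; 1^7 = 1.
Coefficient = 792 · 243 · 1 = 192456.

192456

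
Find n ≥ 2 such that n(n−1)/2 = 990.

45

n(n−1)/2 = 990 ⇒ n(n−1) = 1980. Since 45·44 = 1980, n = 45.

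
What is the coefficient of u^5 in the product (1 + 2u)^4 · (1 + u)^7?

Coefficient of u^5 = Σ_{j} C(4,j)·2^j·C(7,5-j)·1^(5-j) for j from 0 to 4.
= 21 + 280 + 840 + 672 + 112 = 1925.

1925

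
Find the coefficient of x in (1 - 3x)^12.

The general term is C(12,j)·(1)^j·(-3x)^(12-j); the x^1 term has j = 11.
C(12,11) = 12.
Coefficient = C(12,11) · (-3)^1 = 12 · (-3) = -36.

-36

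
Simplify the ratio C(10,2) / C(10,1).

9/2

C(n,k+1)/C(n,k) = (n−k)/(k+1) = (10−1)/(1+1) = 9/2.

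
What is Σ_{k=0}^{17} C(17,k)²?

2333606220

By Vandermonde's identity, Σ C(17,k)² = C(34,17) = 2333606220.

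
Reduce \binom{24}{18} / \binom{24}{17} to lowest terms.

7/18

C(n,k+1)/C(n,k) = (n−k)/(k+1) = (24−17)/(17+1) = 7/18.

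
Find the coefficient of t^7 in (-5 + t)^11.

206250

The general term is C(11,j)·(-5)^j·(t)^(11-j); the t^7 term has j = 4.
C(11,4) = 330.
Coefficient = C(11,4) · (-5)^4 = 330 · 625 = 206250.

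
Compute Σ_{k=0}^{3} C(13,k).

1 + 13 + 78 + 286 = 378.

378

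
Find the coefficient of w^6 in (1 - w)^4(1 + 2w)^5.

Coefficient of w^6 = Σ_{j} C(4,j)·(-1)^j·C(5,6-j)·2^(6-j) for j from 1 to 4.
= (-128) + 480 + (-320) + 40 = 72.

72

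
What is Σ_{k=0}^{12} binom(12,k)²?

2704156

Σ C(12,k)² is the coefficient of x^12 in (1+x)^12(1+x)^12 = (1+x)^24, i.e. C(24,12) = 2704156.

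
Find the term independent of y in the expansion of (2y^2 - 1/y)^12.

General term: C(12,j)·(2y^2)^j·(-1/y)^(12-j), with y-exponent 2j − 1(12−j) = 3j − 12.
Set 3j − 12 = 0: j = 4.
C(12,4) = 495; 2^4 = 16; (-1)^8 = 1.
Coefficient = 495 · 16 · 1 = 7920.

7920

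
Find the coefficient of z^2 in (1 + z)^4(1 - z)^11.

Coefficient of z^2 = Σ_{j} C(4,j)·1^j·C(11,2-j)·(-1)^(2-j) for j from 0 to 2.
= 55 + (-44) + 6 = 17.

17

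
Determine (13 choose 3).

286

C(13,3) = (13·12·11) / 3! = 1716 / 6 = 286.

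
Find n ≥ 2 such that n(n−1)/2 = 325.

n(n−1)/2 = 325 ⇒ n(n−1) = 650. Since 26·25 = 650, n = 26.

26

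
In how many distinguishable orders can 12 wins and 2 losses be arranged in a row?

Choose positions for the wins: C(14,12) = 91.

91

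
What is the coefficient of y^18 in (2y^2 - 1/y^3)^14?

372736

General term: C(14,j)·(2y^2)^j·(-1/y^3)^(14-j), with y-exponent 2j − 3(14−j) = 5j − 42.
Set 5j − 42 = 18: j = 12.
C(14,12) = 91; 2^12 = 4096; (-1)^2 = 1.
Coefficient = 91 · 4096 · 1 = 372736.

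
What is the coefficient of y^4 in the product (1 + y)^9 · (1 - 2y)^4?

46

Coefficient of y^4 = Σ_{j} C(9,j)·1^j·C(4,4-j)·(-2)^(4-j) for j from 0 to 4.
= 16 + (-288) + 864 + (-672) + 126 = 46.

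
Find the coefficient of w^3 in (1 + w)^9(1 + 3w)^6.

2487

Coefficient of w^3 = Σ_{j} C(9,j)·1^j·C(6,3-j)·3^(3-j) for j from 0 to 3.
= 540 + 1215 + 648 + 84 = 2487.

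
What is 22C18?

C(22,18) = C(22,4) by symmetry.
C(22,4) = (22·21·20·19) / 4! = 175560 / 24 = 7315.

7315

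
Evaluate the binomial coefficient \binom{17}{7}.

19448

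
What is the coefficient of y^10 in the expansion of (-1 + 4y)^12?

The general term is C(12,j)·(-1)^j·(4y)^(12-j); the y^10 term has j = 2.
C(12,2) = 66.
Coefficient = C(12,2) · 4^10 = 66 · 1048576 = 69206016.

69206016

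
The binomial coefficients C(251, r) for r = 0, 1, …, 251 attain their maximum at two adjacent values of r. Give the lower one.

125

For odd n = 251, C(251,r) peaks at r = (n−1)/2 and (n+1)/2; the lower is 125.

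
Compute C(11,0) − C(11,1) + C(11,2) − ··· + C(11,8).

The partial alternating sum Σ_{k=0}^{8} (−1)^k C(11,k) = (−1)^8 C(10,8) = 45.

45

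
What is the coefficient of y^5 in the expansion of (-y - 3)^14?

39405366

The general term is C(14,j)·(-y)^j·(-3)^(14-j); the y^5 term has j = 5.
C(14,5) = 2002.
Coefficient = C(14,5) · (-1)^5 · (-3)^9 = 2002 · (-1) · (-19683) = 39405366.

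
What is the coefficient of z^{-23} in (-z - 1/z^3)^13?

General term: C(13,j)·(-z)^j·(-1/z^3)^(13-j), with z-exponent 1j − 3(13−j) = 4j − 39.
Set 4j − 39 = -23: j = 4.
C(13,4) = 715; (-1)^4 = 1; (-1)^9 = -1.
Coefficient = 715 · 1 · (-1) = -715.

-715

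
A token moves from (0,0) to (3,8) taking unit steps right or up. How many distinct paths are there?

165

Each path is a sequence of 11 steps with 3 rights: C(11,3) = 165.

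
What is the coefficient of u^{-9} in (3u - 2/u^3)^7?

General term: C(7,j)·(3u)^j·(-2/u^3)^(7-j), with u-exponent 1j − 3(7−j) = 4j − 21.
Set 4j − 21 = -9: j = 3.
C(7,3) = 35; 3^3 = 27; (-2)^4 = 16.
Coefficient = 35 · 27 · 16 = 15120.

15120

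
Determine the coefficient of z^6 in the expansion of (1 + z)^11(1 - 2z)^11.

Coefficient of z^6 = Σ_{j} C(11,j)·1^j·C(11,6-j)·(-2)^(6-j) for j from 0 to 6.
= 29568 + (-162624) + 290400 + (-217800) + 72600 + (-10164) + 462 = 2442.

2442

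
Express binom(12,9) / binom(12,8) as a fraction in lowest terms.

4/9

C(n,k+1)/C(n,k) = (n−k)/(k+1) = (12−8)/(8+1) = 4/9.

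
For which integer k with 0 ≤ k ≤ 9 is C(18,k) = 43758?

C(18,k) increases on 0 ≤ k ≤ 9. C(18,7) = 31824 and C(18,8) = 43758, so k = 8.

8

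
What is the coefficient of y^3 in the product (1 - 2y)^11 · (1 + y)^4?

Coefficient of y^3 = Σ_{j} C(11,j)·(-2)^j·C(4,3-j)·1^(3-j) for j from 0 to 3.
= 4 + (-132) + 880 + (-1320) = -568.

-568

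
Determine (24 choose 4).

10626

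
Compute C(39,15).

C(39,15) = (39·38·37·36·35·34·33·32·31·30·29·28·27·26·25) / 15! = 32876032921054202880000 / 1307674368000 = 25140840660.

25140840660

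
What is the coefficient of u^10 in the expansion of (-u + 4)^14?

256256

The general term is C(14,j)·(-u)^j·(4)^(14-j); the u^10 term has j = 10.
C(14,10) = 1001.
Coefficient = C(14,10) · 4^4 = 1001 · 256 = 256256.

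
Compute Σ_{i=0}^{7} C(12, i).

1 + 12 + 66 + 220 + 495 + 792 + 924 + 792 = 3302.

3302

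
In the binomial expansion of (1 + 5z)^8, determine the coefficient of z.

The general term is C(8,j)·(1)^j·(5z)^(8-j); the z^1 term has j = 7.
C(8,7) = 8.
Coefficient = C(8,7) · 5^1 = 8 · 5 = 40.

40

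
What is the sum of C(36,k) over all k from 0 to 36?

68719476736

Setting x = 1 in (1+x)^36 gives Σ C(36,k) = 2^36 = 68719476736.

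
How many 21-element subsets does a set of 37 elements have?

12875774670

C(37,21) = C(37,16) by symmetry.
C(37,16) = (37·36·35·34·33·32·31·30·29·28·27·26·25·24·23·22) / 16! = 269397128065642536960000 / 20922789888000 = 12875774670.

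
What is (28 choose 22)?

C(28,22) = C(28,6) by symmetry.
C(28,6) = (28·27·26·25·24·23) / 6! = 271252800 / 720 = 376740.

376740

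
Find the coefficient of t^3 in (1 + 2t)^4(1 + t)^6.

316

Coefficient of t^3 = Σ_{j} C(4,j)·2^j·C(6,3-j)·1^(3-j) for j from 0 to 3.
= 20 + 120 + 144 + 32 = 316.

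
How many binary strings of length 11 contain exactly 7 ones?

330

Choose the 7 positions: C(11,7) = 330.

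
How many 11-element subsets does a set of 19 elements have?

C(19,11) = C(19,8) by symmetry.
C(19,8) = (19·18·17·16·15·14·13·12) / 8! = 3047466240 / 40320 = 75582.

75582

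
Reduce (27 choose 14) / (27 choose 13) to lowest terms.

C(n,k+1)/C(n,k) = (n−k)/(k+1) = (27−13)/(13+1) = 14/14 = 1.

1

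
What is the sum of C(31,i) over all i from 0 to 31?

2147483648

Setting x = 1 in (1+x)^31 gives Σ C(31,i) = 2^31 = 2147483648.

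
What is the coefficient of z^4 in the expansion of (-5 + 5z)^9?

The general term is C(9,j)·(-5)^j·(5z)^(9-j); the z^4 term has j = 5.
C(9,5) = 126.
Coefficient = C(9,5) · (-5)^5 · 5^4 = 126 · (-3125) · 625 = -246093750.

-246093750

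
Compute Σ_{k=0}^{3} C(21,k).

1 + 21 + 210 + 1330 = 1562.

1562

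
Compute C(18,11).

C(18,11) = C(18,7) by symmetry.
C(18,7) = (18·17·16·15·14·13·12) / 7! = 160392960 / 5040 = 31824.

31824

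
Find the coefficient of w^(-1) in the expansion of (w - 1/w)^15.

6435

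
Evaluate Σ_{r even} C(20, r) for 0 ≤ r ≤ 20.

524288

Half of (1+1)^20 + (1−1)^20 gives the even-index sum: 2^19 = 524288.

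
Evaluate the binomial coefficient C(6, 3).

C(6,3) = (6·5·4) / 3! = 120 / 6 = 20.

20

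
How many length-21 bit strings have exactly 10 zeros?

Choose the 10 positions: C(21,10) = 352716.

352716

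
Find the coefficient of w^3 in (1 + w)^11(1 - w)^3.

32

Coefficient of w^3 = Σ_{j} C(11,j)·1^j·C(3,3-j)·(-1)^(3-j) for j from 0 to 3.
= (-1) + 33 + (-165) + 165 = 32.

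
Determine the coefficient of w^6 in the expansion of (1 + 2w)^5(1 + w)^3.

416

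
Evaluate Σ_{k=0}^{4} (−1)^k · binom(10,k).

The partial alternating sum Σ_{k=0}^{4} (−1)^k C(10,k) = (−1)^4 C(9,4) = 126.

126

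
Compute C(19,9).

92378

C(19,9) = (19·18·17·16·15·14·13·12·11) / 9! = 33522128640 / 362880 = 92378.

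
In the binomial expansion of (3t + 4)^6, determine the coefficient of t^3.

The general term is C(6,j)·(3t)^j·(4)^(6-j); the t^3 term has j = 3.
C(6,3) = 20.
Coefficient = C(6,3) · 3^3 · 4^3 = 20 · 27 · 64 = 34560.

34560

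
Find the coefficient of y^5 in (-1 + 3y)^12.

The general term is C(12,j)·(-1)^j·(3y)^(12-j); the y^5 term has j = 7.
C(12,7) = 792.
Coefficient = C(12,7) · (-1)^7 · 3^5 = 792 · (-1) · 243 = -192456.

-192456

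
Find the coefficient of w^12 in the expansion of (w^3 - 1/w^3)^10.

-120

General term: C(10,j)·(w^3)^j·(-1/w^3)^(10-j), with w-exponent 3j − 3(10−j) = 6j − 30.
Set 6j − 30 = 12: j = 7.
C(10,7) = 120; 1^7 = 1; (-1)^3 = -1.
Coefficient = 120 · 1 · (-1) = -120.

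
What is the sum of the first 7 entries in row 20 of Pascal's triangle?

1 + 20 + 190 + 1140 + 4845 + 15504 + 38760 = 60460.

60460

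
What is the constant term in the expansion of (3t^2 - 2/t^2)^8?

90720

General term: C(8,j)·(3t^2)^j·(-2/t^2)^(8-j), with t-exponent 2j − 2(8−j) = 4j − 16.
Set 4j − 16 = 0: j = 4.
C(8,4) = 70; 3^4 = 81; (-2)^4 = 16.
Coefficient = 70 · 81 · 16 = 90720.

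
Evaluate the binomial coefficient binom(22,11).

705432

C(22,11) = (22·21·20·19·18·17·16·15·14·13·12) / 11! = 28158588057600 / 39916800 = 705432.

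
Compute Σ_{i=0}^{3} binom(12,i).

1 + 12 + 66 + 220 = 299.

299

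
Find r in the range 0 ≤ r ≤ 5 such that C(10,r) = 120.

C(10,r) increases on 0 ≤ r ≤ 5. C(10,2) = 45 and C(10,3) = 120, so r = 3.

3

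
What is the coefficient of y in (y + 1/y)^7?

General term: C(7,j)·(y)^j·(1/y)^(7-j), with y-exponent 1j − 1(7−j) = 2j − 7.
Set 2j − 7 = 1: j = 4.
C(7,4) = 35; 1^4 = 1; 1^3 = 1.
Coefficient = 35 · 1 · 1 = 35.

35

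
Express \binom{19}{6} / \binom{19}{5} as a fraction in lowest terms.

C(n,k+1)/C(n,k) = (n−k)/(k+1) = (19−5)/(5+1) = 14/6 = 7/3.

7/3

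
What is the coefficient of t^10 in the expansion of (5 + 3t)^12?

97430850

The general term is C(12,j)·(5)^j·(3t)^(12-j); the t^10 term has j = 2.
C(12,2) = 66.
Coefficient = C(12,2) · 5^2 · 3^10 = 66 · 25 · 59049 = 97430850.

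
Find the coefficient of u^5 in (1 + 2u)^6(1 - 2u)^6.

0

Coefficient of u^5 = Σ_{j} C(6,j)·2^j·C(6,5-j)·(-2)^(5-j) for j from 0 to 5.
= (-192) + 2880 + (-9600) + 9600 + (-2880) + 192 = 0.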